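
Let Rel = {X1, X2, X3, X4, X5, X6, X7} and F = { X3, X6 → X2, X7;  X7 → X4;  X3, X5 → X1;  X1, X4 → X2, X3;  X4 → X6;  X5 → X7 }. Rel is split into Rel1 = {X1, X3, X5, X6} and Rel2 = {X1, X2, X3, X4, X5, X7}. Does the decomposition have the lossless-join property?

Yes

Common attributes: Rel1 ∩ Rel2 = {X1, X3, X5}.
Closure of {X1, X3, X5}: X5 → X7 applies, adding X7; X7 → X4 applies, adding X4; X1, X4 → X2, X3 applies, adding X2; X4 → X6 applies, adding X6. So (X1, X3, X5)⁺ = {X1, X2, X3, X4, X5, X6, X7}.
This closure contains every attribute of Rel1, so Rel1 ∩ Rel2 → Rel1. The join is lossless.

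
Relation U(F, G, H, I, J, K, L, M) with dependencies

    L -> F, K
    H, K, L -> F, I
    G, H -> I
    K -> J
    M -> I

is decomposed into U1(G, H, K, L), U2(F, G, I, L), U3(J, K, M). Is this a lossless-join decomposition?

Chase test. Columns are F, G, H, I, J, K, L, M; row i has aⱼ where attribute j ∈ Ui, else bᵢⱼ.
Initial tableau (one row per fragment):
  row 1: b11 a2 a3 b14 b15 a6 a7 b18
  row 2: a1 a2 b23 a4 b25 b26 a7 b28
  row 3: b31 b32 b33 b34 a5 a6 b37 a8
Rows 1 and 2 agree on L; apply L→F, K and equate their F, K entries.
Rows 1 and 2 agree on K; apply K→J and equate their J entries.
Rows 1 and 3 agree on K; apply K→J and equate their J entries.
No row becomes fully distinguished — the join is lossy.

No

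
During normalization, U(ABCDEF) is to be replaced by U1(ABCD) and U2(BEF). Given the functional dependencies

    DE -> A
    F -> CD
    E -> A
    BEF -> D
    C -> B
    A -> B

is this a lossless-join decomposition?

No

Common attributes: U1 ∩ U2 = {B}.
No dependency enlarges {B}, so (B)⁺ = {B}.
The closure contains neither all of U1 = {ABCD} nor all of U2 = {BEF}, so the common attributes are not a superkey of either fragment. The join is lossy.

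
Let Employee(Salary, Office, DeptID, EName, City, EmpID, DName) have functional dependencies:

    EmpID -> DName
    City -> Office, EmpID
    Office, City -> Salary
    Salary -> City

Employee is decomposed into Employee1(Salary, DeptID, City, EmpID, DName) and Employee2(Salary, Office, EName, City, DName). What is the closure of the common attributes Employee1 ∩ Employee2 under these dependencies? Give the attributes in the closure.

Employee1 ∩ Employee2 = {Salary, City, DName}.
City → Office, EmpID applies, adding Office, EmpID
Closure: {Salary, Office, City, EmpID, DName}.

Salary, Office, City, EmpID, DName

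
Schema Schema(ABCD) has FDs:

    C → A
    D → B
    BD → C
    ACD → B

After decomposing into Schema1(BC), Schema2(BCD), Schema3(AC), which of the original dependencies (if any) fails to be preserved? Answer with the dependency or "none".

none

C → A lies within Schema3.
D → B lies within Schema2.
BD → C lies within Schema2.
ACD → B: restricted closure across fragments reaches B.
Every dependency is enforceable on the fragments, so the decomposition is dependency-preserving.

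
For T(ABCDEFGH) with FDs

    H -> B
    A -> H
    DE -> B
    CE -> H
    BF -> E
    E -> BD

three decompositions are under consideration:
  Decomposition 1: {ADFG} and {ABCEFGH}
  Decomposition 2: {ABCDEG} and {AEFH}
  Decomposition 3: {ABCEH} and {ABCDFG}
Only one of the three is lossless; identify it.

Decomposition 1: common = {AFG}, closure = {ABDEFGH} → lossless.
Decomposition 2: common = {AE}, closure = {ABDEH} → lossy.
Decomposition 3: common = {ABC}, closure = {ABCH} → lossy.

Decomposition 1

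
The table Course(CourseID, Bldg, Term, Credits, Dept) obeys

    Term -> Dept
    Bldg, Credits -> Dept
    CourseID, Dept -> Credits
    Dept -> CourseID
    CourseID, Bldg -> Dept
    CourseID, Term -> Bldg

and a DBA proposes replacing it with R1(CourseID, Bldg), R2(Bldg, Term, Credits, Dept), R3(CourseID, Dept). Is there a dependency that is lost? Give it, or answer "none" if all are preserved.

CourseID, Bldg -> Dept

Check CourseID, Bldg → Dept: no single fragment contains all of {CourseID, Bldg, Dept}, and the restricted closure of {CourseID, Bldg} across the fragments never reaches {Dept}.
Term → Dept is preserved.
Bldg, Credits → Dept is preserved.
CourseID, Dept → Credits is preserved.
Dept → CourseID is preserved.
CourseID, Term → Bldg is preserved.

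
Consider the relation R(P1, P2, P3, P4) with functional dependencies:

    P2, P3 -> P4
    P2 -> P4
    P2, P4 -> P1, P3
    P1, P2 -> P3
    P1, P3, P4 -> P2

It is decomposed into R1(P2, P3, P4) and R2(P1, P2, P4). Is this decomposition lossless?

Common attributes: R1 ∩ R2 = {P2, P4}.
Closure of {P2, P4}: P2, P4 → P1, P3 applies, adding P1, P3. So (P2, P4)⁺ = {P1, P2, P3, P4}.
This closure contains every attribute of R1, so R1 ∩ R2 → R1. The join is lossless.

Yes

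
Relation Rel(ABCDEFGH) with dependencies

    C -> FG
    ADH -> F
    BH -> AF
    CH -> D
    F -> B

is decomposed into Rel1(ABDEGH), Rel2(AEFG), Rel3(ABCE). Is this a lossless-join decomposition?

No

Chase test. Columns are ABCDEFGH; row i has aⱼ where attribute j ∈ Reli, else bᵢⱼ.
Initial tableau (one row per fragment):
  row 1: a1 a2 b13 a4 a5 b16 a7 a8
  row 2: a1 b22 b23 b24 a5 a6 a7 b28
  row 3: a1 a2 a3 b34 a5 b36 b37 b38
No row becomes fully distinguished — the join is lossy.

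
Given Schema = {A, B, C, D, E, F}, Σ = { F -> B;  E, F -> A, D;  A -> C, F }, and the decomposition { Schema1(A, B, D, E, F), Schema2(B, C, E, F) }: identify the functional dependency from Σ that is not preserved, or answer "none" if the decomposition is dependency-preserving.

A -> C, F

Check A → C, F: no single fragment contains all of {A, C, F}, and the restricted closure of {A} across the fragments never reaches {C, F}.
F → B is preserved.
E, F → A, D is preserved.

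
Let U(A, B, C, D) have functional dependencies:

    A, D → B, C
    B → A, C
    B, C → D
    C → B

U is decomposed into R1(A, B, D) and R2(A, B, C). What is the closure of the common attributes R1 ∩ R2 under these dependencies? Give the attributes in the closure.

A, B, C, D

R1 ∩ R2 = {A, B}.
B → A, C applies, adding C
B, C → D applies, adding D
Closure: {A, B, C, D}.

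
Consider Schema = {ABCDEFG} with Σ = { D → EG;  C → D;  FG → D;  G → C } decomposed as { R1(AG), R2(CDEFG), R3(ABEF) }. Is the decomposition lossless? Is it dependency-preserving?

Lossless test (chase): Rows 1 and 2 agree on G; apply G→C and equate their C entries. Rows 1 and 2 agree on C; apply C→D and equate their D entries. Rows 1 and 2 agree on D; apply D→EG and equate their EG entries. No row becomes fully distinguished — the join is lossy.
Dependency preservation: every FD's attributes lie within a single fragment, so each can be enforced locally — preserved.

lossy but dependency-preserving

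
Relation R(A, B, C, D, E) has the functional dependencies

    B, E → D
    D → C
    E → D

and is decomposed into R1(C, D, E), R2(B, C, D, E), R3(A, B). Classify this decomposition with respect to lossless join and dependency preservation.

lossy but dependency-preserving

Lossless test (chase): applying each FD to every pair of rows produces no changes in the tableau, so no row becomes fully distinguished — the join is lossy.
Dependency preservation: every FD's attributes lie within a single fragment, so each can be enforced locally — preserved.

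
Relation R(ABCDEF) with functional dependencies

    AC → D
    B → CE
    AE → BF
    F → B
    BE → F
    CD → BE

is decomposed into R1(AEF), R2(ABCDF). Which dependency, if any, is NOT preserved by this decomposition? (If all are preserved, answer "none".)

none

AC → D lies within R2.
B → CE: restricted closure across fragments reaches CE.
AE → BF: restricted closure across fragments reaches BF.
F → B lies within R2.
BE → F: restricted closure across fragments reaches F.
CD → BE: restricted closure across fragments reaches BE.
Every dependency is enforceable on the fragments, so the decomposition is dependency-preserving.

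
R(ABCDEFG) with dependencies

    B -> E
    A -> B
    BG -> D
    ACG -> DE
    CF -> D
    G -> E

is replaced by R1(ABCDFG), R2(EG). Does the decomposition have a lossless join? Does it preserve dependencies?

Lossless test: (G)⁺ = {EG}, which contains all of one fragment — lossless.
Dependency preservation: the restricted closure of {B} across the fragments never reaches {E}, so B → E cannot be enforced without a join — not preserved.

lossless but not dependency-preserving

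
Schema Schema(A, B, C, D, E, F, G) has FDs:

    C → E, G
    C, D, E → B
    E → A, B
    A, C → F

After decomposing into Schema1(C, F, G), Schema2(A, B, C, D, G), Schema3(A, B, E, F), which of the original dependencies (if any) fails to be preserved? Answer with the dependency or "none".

C → E, G

Check C → E, G: no single fragment contains all of {C, E, G}, and the restricted closure of {C} across the fragments never reaches {E, G}.
C, D, E → B is preserved.
E → A, B is preserved.
A, C → F is preserved.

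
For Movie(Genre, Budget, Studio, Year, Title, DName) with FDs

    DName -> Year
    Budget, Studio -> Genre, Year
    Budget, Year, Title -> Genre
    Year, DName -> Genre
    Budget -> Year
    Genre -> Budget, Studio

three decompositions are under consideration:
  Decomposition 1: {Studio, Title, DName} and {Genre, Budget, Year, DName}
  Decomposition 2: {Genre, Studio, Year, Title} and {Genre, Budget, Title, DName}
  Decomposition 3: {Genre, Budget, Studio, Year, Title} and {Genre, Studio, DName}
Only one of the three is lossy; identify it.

Decomposition 1: common = {DName}, closure = {Genre, Budget, Studio, Year, DName} → lossless.
Decomposition 2: common = {Genre, Title}, closure = {Genre, Budget, Studio, Year, Title} → lossless.
Decomposition 3: common = {Genre, Studio}, closure = {Genre, Budget, Studio, Year} → lossy.

Decomposition 3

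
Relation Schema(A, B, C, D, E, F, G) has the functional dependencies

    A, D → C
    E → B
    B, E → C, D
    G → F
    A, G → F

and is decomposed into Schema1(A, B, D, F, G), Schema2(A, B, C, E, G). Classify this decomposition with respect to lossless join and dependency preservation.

Lossless test: (A, B, G)⁺ = {A, B, F, G}, which is a superkey of neither fragment — lossy.
Dependency preservation: the restricted closure of {A, D} across the fragments never reaches {C}, so A, D → C cannot be enforced without a join — not preserved.

lossy and not dependency-preserving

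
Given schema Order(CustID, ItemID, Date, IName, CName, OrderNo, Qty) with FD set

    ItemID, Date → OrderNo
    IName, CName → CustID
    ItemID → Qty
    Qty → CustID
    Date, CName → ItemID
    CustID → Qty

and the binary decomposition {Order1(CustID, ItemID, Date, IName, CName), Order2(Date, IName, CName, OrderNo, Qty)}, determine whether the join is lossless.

Common attributes: Order1 ∩ Order2 = {Date, IName, CName}.
Closure of {Date, IName, CName}: IName, CName → CustID applies, adding CustID; Date, CName → ItemID applies, adding ItemID; CustID → Qty applies, adding Qty; ItemID, Date → OrderNo applies, adding OrderNo. So (Date, IName, CName)⁺ = {CustID, ItemID, Date, IName, CName, OrderNo, Qty}.
This closure contains every attribute of Order1, so Order1 ∩ Order2 → Order1. The join is lossless.

Yes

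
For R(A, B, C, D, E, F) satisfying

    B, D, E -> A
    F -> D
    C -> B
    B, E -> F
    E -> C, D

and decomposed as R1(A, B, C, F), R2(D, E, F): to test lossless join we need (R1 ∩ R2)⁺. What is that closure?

D, F

R1 ∩ R2 = {F}.
F → D applies, adding D
Closure: {D, F}.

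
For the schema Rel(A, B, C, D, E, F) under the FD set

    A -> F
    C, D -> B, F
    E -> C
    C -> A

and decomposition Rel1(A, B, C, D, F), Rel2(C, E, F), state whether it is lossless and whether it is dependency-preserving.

Lossless test: (C, F)⁺ = {A, C, F}, which is a superkey of neither fragment — lossy.
Dependency preservation: every FD's attributes lie within a single fragment, so each can be enforced locally — preserved.

lossy but dependency-preserving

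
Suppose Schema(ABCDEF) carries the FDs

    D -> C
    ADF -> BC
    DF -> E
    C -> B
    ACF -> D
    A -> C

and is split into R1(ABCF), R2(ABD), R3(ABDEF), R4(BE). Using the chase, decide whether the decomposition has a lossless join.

Yes

Chase test. Columns are ABCDEF; row i has aⱼ where attribute j ∈ Ri, else bᵢⱼ.
Initial tableau (one row per fragment):
  row 1: a1 a2 a3 b14 b15 a6
  row 2: a1 a2 b23 a4 b25 b26
  row 3: a1 a2 b33 a4 a5 a6
  row 4: b41 a2 b43 b44 a5 b46
Rows 2 and 3 agree on D; apply D→C and equate their C entries.
Rows 1 and 2 agree on A; apply A→C and equate their C entries.
Rows 1 and 3 agree on ACF; apply ACF→D and equate their D entries.
Rows 1 and 3 agree on DF; apply DF→E and equate their E entries.
Row 1 is now all distinguished symbols — the join is lossless.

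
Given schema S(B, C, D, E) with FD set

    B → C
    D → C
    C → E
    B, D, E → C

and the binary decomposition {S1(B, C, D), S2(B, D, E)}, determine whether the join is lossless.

Common attributes: S1 ∩ S2 = {B, D}.
Closure of {B, D}: B → C applies, adding C; C → E applies, adding E. So (B, D)⁺ = {B, C, D, E}.
This closure contains every attribute of S1, so S1 ∩ S2 → S1. The join is lossless.

Yes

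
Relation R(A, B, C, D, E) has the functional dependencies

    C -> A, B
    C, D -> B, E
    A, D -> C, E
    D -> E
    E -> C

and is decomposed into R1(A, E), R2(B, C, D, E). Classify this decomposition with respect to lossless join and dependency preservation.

Lossless test: (E)⁺ = {A, B, C, E}, which contains all of one fragment — lossless.
Dependency preservation: the restricted closure of {C} across the fragments never reaches {A, B}, so C → A, B cannot be enforced without a join — not preserved.

lossless but not dependency-preserving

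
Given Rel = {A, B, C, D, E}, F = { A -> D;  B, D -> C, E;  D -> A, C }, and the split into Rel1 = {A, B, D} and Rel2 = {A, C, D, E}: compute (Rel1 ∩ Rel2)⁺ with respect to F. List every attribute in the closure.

A, C, D

Rel1 ∩ Rel2 = {A, D}.
D → A, C applies, adding C
Closure: {A, C, D}.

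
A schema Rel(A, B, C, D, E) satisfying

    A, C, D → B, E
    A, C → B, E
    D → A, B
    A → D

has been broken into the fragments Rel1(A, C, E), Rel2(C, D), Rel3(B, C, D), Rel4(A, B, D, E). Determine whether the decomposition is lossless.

Yes

Chase test. Columns are A, B, C, D, E; row i has aⱼ where attribute j ∈ Reli, else bᵢⱼ.
Initial tableau (one row per fragment):
  row 1: a1 b12 a3 b14 a5
  row 2: b21 b22 a3 a4 b25
  row 3: b31 a2 a3 a4 b35
  row 4: a1 a2 b43 a4 a5
Rows 2 and 3 agree on D; apply D→A, B and equate their A, B entries.
Rows 2 and 4 agree on D; apply D→A, B and equate their A, B entries.
Rows 1 and 2 agree on A; apply A→D and equate their D entries.
Rows 1 and 2 agree on A, C, D; apply A, C, D→B, E and equate their B, E entries.
Rows 1 and 3 agree on A, C, D; apply A, C, D→B, E and equate their B, E entries.
Row 1 is now all distinguished symbols — the join is lossless.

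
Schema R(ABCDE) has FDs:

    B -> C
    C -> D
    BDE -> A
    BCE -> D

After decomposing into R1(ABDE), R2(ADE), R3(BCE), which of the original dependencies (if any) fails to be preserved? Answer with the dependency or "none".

Check C → D: no single fragment contains all of {CD}, and the restricted closure of {C} across the fragments never reaches {D}.
B → C is preserved.
BDE → A is preserved.
BCE → D is preserved.

C -> D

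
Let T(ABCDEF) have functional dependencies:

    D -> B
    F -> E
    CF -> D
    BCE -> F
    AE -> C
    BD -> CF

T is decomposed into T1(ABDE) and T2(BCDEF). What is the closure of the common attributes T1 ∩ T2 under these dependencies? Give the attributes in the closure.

BCDEF

T1 ∩ T2 = {BDE}.
BD → CF applies, adding CF
Closure: {BCDEF}.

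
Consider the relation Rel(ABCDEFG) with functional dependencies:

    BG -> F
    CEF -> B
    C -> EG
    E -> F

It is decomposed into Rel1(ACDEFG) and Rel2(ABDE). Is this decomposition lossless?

No

Common attributes: Rel1 ∩ Rel2 = {ADE}.
Closure of {ADE}: E → F applies, adding F. So (ADE)⁺ = {ADEF}.
The closure contains neither all of Rel1 = {ACDEFG} nor all of Rel2 = {ABDE}, so the common attributes are not a superkey of either fragment. The join is lossy.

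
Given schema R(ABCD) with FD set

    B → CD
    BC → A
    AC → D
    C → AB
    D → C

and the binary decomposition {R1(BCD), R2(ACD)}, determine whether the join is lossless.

Yes

Common attributes: R1 ∩ R2 = {CD}.
Closure of {CD}: C → AB applies, adding AB. So (CD)⁺ = {ABCD}.
This closure contains every attribute of R1, so R1 ∩ R2 → R1. The join is lossless.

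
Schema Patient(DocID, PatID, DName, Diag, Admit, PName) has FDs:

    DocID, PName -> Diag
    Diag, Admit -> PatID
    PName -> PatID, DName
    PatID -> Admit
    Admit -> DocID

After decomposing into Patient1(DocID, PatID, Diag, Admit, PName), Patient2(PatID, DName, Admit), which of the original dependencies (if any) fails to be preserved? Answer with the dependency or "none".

PName -> PatID, DName

Check PName → PatID, DName: no single fragment contains all of {PatID, DName, PName}, and the restricted closure of {PName} across the fragments never reaches {PatID, DName}.
DocID, PName → Diag is preserved.
Diag, Admit → PatID is preserved.
PatID → Admit is preserved.
Admit → DocID is preserved.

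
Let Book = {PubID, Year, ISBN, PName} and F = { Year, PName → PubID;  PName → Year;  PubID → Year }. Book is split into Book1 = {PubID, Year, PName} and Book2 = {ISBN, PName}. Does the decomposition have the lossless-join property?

Common attributes: Book1 ∩ Book2 = {PName}.
Closure of {PName}: PName → Year applies, adding Year; Year, PName → PubID applies, adding PubID. So (PName)⁺ = {PubID, Year, PName}.
This closure contains every attribute of Book1, so Book1 ∩ Book2 → Book1. The join is lossless.

Yes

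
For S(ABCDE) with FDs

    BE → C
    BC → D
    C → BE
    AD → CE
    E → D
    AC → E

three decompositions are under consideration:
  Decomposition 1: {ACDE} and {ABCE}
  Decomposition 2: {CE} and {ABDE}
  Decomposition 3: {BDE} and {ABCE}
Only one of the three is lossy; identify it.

Decomposition 2

Decomposition 1: common = {ACE}, closure = {ABCDE} → lossless.
Decomposition 2: common = {E}, closure = {DE} → lossy.
Decomposition 3: common = {BE}, closure = {BCDE} → lossless.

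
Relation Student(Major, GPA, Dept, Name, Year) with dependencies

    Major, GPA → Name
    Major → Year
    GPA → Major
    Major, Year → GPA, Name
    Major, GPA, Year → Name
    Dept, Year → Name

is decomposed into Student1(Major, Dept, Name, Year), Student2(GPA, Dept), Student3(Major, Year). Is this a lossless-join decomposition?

Chase test. Columns are Major, GPA, Dept, Name, Year; row i has aⱼ where attribute j ∈ Studenti, else bᵢⱼ.
Initial tableau (one row per fragment):
  row 1: a1 b12 a3 a4 a5
  row 2: b21 a2 a3 b24 b25
  row 3: a1 b32 b33 b34 a5
Rows 1 and 3 agree on Major, Year; apply Major, Year→GPA, Name and equate their GPA, Name entries.
No row becomes fully distinguished — the join is lossy.

No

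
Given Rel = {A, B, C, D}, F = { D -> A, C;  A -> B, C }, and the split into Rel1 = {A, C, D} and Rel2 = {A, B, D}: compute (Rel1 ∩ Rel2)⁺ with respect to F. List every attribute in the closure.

A, B, C, D

Rel1 ∩ Rel2 = {A, D}.
D → A, C applies, adding C
A → B, C applies, adding B
Closure: {A, B, C, D}.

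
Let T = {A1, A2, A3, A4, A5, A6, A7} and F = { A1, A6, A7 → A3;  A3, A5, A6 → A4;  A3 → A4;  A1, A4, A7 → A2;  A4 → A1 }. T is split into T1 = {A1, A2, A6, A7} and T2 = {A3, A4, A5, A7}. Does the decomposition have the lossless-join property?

No

Common attributes: T1 ∩ T2 = {A7}.
No dependency enlarges {A7}, so (A7)⁺ = {A7}.
The closure contains neither all of T1 = {A1, A2, A6, A7} nor all of T2 = {A3, A4, A5, A7}, so the common attributes are not a superkey of either fragment. The join is lossy.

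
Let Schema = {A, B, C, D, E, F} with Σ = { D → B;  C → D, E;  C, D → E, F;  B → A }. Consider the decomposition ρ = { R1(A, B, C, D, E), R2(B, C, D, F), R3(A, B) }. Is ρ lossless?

Yes

Chase test. Columns are A, B, C, D, E, F; row i has aⱼ where attribute j ∈ Ri, else bᵢⱼ.
Initial tableau (one row per fragment):
  row 1: a1 a2 a3 a4 a5 b16
  row 2: b21 a2 a3 a4 b25 a6
  row 3: a1 a2 b33 b34 b35 b36
Rows 1 and 2 agree on C; apply C→D, E and equate their D, E entries.
Rows 1 and 2 agree on C, D; apply C, D→E, F and equate their E, F entries.
Rows 1 and 2 agree on B; apply B→A and equate their A entries.
Row 1 is now all distinguished symbols — the join is lossless.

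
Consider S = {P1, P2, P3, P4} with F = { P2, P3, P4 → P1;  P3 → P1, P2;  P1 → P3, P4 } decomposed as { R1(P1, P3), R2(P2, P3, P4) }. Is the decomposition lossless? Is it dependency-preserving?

Lossless test: (P3)⁺ = {P1, P2, P3, P4}, which contains all of one fragment — lossless.
Dependency preservation: P2, P3, P4 → P1; P3 → P1, P2; P1 → P3, P4 are not contained in any single fragment, but the restricted closure of each left-hand side across the fragments still reaches the right-hand side; the remaining FDs each lie inside some fragment. All dependencies are preserved.

lossless and dependency-preserving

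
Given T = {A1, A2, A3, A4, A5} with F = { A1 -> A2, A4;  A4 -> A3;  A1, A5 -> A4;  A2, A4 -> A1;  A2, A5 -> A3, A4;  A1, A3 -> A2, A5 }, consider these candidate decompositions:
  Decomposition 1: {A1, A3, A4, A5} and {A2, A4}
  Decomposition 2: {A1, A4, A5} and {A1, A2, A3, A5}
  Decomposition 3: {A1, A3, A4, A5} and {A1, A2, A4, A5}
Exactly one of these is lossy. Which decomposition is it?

Decomposition 1

Decomposition 1: common = {A4}, closure = {A3, A4} → lossy.
Decomposition 2: common = {A1, A5}, closure = {A1, A2, A3, A4, A5} → lossless.
Decomposition 3: common = {A1, A4, A5}, closure = {A1, A2, A3, A4, A5} → lossless.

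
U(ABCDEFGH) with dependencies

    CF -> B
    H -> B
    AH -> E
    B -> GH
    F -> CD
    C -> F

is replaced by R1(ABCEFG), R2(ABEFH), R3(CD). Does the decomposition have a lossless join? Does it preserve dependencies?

Lossless test (chase): Rows 1 and 2 agree on B; apply B→GH and equate their GH entries. Rows 1 and 2 agree on F; apply F→CD and equate their CD entries. Rows 1 and 3 agree on C; apply C→F and equate their F entries. Rows 1 and 3 agree on CF; apply CF→B and equate their B entries. Rows 1 and 3 agree on B; apply B→GH and equate their GH entries. Rows 1 and 3 agree on F; apply F→CD and equate their CD entries. Row 1 is now all distinguished symbols — the join is lossless.
Dependency preservation: B → GH; F → CD are not contained in any single fragment, but the restricted closure of each left-hand side across the fragments still reaches the right-hand side; the remaining FDs each lie inside some fragment. All dependencies are preserved.

lossless and dependency-preserving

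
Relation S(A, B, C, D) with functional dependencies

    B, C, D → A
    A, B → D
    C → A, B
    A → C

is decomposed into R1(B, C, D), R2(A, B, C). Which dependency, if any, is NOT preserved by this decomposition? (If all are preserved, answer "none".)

none

B, C, D → A: restricted closure across fragments reaches A.
A, B → D: restricted closure across fragments reaches D.
C → A, B lies within R2.
A → C lies within R2.
Every dependency is enforceable on the fragments, so the decomposition is dependency-preserving.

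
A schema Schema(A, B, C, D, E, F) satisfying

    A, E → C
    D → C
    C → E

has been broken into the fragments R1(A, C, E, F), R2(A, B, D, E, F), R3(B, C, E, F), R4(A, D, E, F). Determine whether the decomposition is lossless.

Chase test. Columns are A, B, C, D, E, F; row i has aⱼ where attribute j ∈ Ri, else bᵢⱼ.
Initial tableau (one row per fragment):
  row 1: a1 b12 a3 b14 a5 a6
  row 2: a1 a2 b23 a4 a5 a6
  row 3: b31 a2 a3 b34 a5 a6
  row 4: a1 b42 b43 a4 a5 a6
Rows 1 and 2 agree on A, E; apply A, E→C and equate their C entries.
Rows 1 and 4 agree on A, E; apply A, E→C and equate their C entries.
Row 2 is now all distinguished symbols — the join is lossless.

Yes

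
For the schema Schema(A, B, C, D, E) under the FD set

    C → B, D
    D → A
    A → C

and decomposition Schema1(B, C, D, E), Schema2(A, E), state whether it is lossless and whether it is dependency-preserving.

lossy and not dependency-preserving

Lossless test: (E)⁺ = {E}, which is a superkey of neither fragment — lossy.
Dependency preservation: the restricted closure of {D} across the fragments never reaches {A}, so D → A cannot be enforced without a join — not preserved.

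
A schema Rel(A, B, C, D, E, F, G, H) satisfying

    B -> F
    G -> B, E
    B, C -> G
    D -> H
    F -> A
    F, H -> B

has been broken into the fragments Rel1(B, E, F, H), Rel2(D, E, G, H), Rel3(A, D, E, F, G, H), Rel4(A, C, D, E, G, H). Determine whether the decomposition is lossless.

Yes

Chase test. Columns are A, B, C, D, E, F, G, H; row i has aⱼ where attribute j ∈ Reli, else bᵢⱼ.
Initial tableau (one row per fragment):
  row 1: b11 a2 b13 b14 a5 a6 b17 a8
  row 2: b21 b22 b23 a4 a5 b26 a7 a8
  row 3: a1 b32 b33 a4 a5 a6 a7 a8
  row 4: a1 b42 a3 a4 a5 b46 a7 a8
Rows 2 and 3 agree on G; apply G→B, E and equate their B, E entries.
Rows 2 and 4 agree on G; apply G→B, E and equate their B, E entries.
Rows 1 and 3 agree on F; apply F→A and equate their A entries.
Rows 1 and 3 agree on F, H; apply F, H→B and equate their B entries.
Rows 1 and 2 agree on B; apply B→F and equate their F entries.
Rows 1 and 4 agree on B; apply B→F and equate their F entries.
Rows 1 and 2 agree on F; apply F→A and equate their A entries.
Row 4 is now all distinguished symbols — the join is lossless.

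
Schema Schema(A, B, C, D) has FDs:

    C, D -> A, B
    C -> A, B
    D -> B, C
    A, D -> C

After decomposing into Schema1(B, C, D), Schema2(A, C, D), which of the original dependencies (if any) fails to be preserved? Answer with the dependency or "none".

none

C, D → A, B: restricted closure across fragments reaches A, B.
C → A, B: restricted closure across fragments reaches A, B.
D → B, C lies within Schema1.
A, D → C lies within Schema2.
Every dependency is enforceable on the fragments, so the decomposition is dependency-preserving.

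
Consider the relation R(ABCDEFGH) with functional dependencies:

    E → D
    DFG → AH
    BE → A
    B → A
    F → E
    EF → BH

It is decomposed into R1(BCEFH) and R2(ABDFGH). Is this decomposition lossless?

Common attributes: R1 ∩ R2 = {BFH}.
Closure of {BFH}: B → A applies, adding A; F → E applies, adding E; E → D applies, adding D. So (BFH)⁺ = {ABDEFH}.
The closure contains neither all of R1 = {BCEFH} nor all of R2 = {ABDFGH}, so the common attributes are not a superkey of either fragment. The join is lossy.

No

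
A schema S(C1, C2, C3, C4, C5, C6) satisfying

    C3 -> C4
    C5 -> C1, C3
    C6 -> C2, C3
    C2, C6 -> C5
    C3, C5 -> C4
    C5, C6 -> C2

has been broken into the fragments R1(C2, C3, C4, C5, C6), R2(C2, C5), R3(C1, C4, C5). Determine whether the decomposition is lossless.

Chase test. Columns are C1, C2, C3, C4, C5, C6; row i has aⱼ where attribute j ∈ Ri, else bᵢⱼ.
Initial tableau (one row per fragment):
  row 1: b11 a2 a3 a4 a5 a6
  row 2: b21 a2 b23 b24 a5 b26
  row 3: a1 b32 b33 a4 a5 b36
Rows 1 and 2 agree on C5; apply C5→C1, C3 and equate their C1, C3 entries.
Rows 1 and 3 agree on C5; apply C5→C1, C3 and equate their C1, C3 entries.
Rows 1 and 2 agree on C3, C5; apply C3, C5→C4 and equate their C4 entries.
Row 1 is now all distinguished symbols — the join is lossless.

Yes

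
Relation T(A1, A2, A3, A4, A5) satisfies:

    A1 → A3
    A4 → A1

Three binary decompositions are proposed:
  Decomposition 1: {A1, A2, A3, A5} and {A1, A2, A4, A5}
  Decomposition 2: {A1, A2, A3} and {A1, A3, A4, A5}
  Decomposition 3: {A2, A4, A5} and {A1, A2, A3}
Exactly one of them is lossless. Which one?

Decomposition 1

Decomposition 1: common = {A1, A2, A5}, closure = {A1, A2, A3, A5} → lossless.
Decomposition 2: common = {A1, A3}, closure = {A1, A3} → lossy.
Decomposition 3: common = {A2}, closure = {A2} → lossy.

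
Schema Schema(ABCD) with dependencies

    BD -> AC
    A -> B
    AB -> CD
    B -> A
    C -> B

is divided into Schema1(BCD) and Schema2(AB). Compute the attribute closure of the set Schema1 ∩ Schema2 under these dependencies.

ABCD

Schema1 ∩ Schema2 = {B}.
B → A applies, adding A
AB → CD applies, adding CD
Closure: {ABCD}.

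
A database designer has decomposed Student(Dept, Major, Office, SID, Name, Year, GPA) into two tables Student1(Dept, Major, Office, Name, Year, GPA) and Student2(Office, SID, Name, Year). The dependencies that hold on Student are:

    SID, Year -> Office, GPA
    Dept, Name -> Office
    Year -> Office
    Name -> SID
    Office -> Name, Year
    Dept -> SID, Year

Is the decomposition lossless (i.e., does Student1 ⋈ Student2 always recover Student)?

Yes

Common attributes: Student1 ∩ Student2 = {Office, Name, Year}.
Closure of {Office, Name, Year}: Name → SID applies, adding SID; SID, Year → Office, GPA applies, adding GPA. So (Office, Name, Year)⁺ = {Office, SID, Name, Year, GPA}.
This closure contains every attribute of Student2, so Student1 ∩ Student2 → Student2. The join is lossless.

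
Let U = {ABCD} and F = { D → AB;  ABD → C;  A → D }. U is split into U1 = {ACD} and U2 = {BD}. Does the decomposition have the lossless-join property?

Yes

Common attributes: U1 ∩ U2 = {D}.
Closure of {D}: D → AB applies, adding AB; ABD → C applies, adding C. So (D)⁺ = {ABCD}.
This closure contains every attribute of U1, so U1 ∩ U2 → U1. The join is lossless.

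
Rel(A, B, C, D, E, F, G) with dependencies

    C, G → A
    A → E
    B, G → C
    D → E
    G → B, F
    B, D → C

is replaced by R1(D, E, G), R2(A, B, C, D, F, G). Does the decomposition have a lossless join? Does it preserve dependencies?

lossless but not dependency-preserving

Lossless test: (D, G)⁺ = {A, B, C, D, E, F, G}, which contains all of one fragment — lossless.
Dependency preservation: the restricted closure of {A} across the fragments never reaches {E}, so A → E cannot be enforced without a join — not preserved.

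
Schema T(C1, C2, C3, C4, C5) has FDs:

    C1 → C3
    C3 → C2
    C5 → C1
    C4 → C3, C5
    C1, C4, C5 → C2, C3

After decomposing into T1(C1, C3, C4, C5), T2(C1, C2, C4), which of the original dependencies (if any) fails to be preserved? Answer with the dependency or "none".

Check C3 → C2: no single fragment contains all of {C2, C3}, and the restricted closure of {C3} across the fragments never reaches {C2}.
C1 → C3 is preserved.
C5 → C1 is preserved.
C4 → C3, C5 is preserved.
C1, C4, C5 → C2, C3 is preserved.

C3 → C2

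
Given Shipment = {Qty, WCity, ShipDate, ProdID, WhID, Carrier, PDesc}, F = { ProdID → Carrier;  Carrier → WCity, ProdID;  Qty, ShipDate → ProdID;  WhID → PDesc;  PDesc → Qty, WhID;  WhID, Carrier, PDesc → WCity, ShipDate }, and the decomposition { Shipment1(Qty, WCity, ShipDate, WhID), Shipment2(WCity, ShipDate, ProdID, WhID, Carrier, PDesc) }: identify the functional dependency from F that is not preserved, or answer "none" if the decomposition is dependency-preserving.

Check Qty, ShipDate → ProdID: no single fragment contains all of {Qty, ShipDate, ProdID}, and the restricted closure of {Qty, ShipDate} across the fragments never reaches {ProdID}.
ProdID → Carrier is preserved.
Carrier → WCity, ProdID is preserved.
WhID → PDesc is preserved.
PDesc → Qty, WhID is preserved.
WhID, Carrier, PDesc → WCity, ShipDate is preserved.

Qty, ShipDate → ProdID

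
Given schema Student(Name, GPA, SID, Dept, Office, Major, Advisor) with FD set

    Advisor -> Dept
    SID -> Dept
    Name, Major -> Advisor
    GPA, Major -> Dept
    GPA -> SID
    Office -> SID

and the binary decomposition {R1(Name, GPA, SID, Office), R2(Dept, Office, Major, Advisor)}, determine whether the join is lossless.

No

Common attributes: R1 ∩ R2 = {Office}.
Closure of {Office}: Office → SID applies, adding SID; SID → Dept applies, adding Dept. So (Office)⁺ = {SID, Dept, Office}.
The closure contains neither all of R1 = {Name, GPA, SID, Office} nor all of R2 = {Dept, Office, Major, Advisor}, so the common attributes are not a superkey of either fragment. The join is lossy.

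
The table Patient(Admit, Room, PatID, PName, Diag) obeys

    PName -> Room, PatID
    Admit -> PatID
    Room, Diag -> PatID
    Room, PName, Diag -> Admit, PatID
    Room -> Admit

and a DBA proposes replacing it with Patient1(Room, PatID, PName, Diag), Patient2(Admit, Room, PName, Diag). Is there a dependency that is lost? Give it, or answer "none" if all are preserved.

Admit -> PatID

Check Admit → PatID: no single fragment contains all of {Admit, PatID}, and the restricted closure of {Admit} across the fragments never reaches {PatID}.
PName → Room, PatID is preserved.
Room, Diag → PatID is preserved.
Room, PName, Diag → Admit, PatID is preserved.
Room → Admit is preserved.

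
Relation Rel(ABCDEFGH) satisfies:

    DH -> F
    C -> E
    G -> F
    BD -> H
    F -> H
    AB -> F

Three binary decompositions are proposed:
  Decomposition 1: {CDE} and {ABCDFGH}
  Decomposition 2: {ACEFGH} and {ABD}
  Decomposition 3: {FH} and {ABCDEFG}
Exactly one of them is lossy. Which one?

Decomposition 1: common = {CD}, closure = {CDE} → lossless.
Decomposition 2: common = {A}, closure = {A} → lossy.
Decomposition 3: common = {F}, closure = {FH} → lossless.

Decomposition 2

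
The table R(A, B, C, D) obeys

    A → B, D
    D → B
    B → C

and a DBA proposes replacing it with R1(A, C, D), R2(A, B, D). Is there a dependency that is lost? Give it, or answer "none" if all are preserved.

Check B → C: no single fragment contains all of {B, C}, and the restricted closure of {B} across the fragments never reaches {C}.
A → B, D is preserved.
D → B is preserved.

B → C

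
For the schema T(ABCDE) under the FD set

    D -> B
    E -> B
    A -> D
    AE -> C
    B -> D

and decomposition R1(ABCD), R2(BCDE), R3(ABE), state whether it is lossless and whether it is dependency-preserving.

lossy and not dependency-preserving

Lossless test (chase): Rows 1 and 3 agree on A; apply A→D and equate their D entries. No row becomes fully distinguished — the join is lossy.
Dependency preservation: the restricted closure of {AE} across the fragments never reaches {C}, so AE → C cannot be enforced without a join — not preserved.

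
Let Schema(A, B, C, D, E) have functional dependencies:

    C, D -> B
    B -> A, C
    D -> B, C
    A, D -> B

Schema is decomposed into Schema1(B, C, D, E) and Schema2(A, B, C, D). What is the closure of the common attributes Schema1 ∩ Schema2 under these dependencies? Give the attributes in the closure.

Schema1 ∩ Schema2 = {B, C, D}.
B → A, C applies, adding A
Closure: {A, B, C, D}.

A, B, C, D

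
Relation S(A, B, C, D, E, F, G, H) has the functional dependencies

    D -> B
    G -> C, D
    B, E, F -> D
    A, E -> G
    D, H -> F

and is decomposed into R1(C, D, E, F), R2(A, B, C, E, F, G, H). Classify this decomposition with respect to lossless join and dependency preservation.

Lossless test: (C, E, F)⁺ = {C, E, F}, which is a superkey of neither fragment — lossy.
Dependency preservation: the restricted closure of {D} across the fragments never reaches {B}, so D → B cannot be enforced without a join — not preserved.

lossy and not dependency-preserving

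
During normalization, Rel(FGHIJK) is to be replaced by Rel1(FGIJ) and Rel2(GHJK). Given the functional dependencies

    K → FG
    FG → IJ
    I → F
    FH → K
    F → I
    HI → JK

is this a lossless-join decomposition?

Common attributes: Rel1 ∩ Rel2 = {GJ}.
No dependency enlarges {GJ}, so (GJ)⁺ = {GJ}.
The closure contains neither all of Rel1 = {FGIJ} nor all of Rel2 = {GHJK}, so the common attributes are not a superkey of either fragment. The join is lossy.

No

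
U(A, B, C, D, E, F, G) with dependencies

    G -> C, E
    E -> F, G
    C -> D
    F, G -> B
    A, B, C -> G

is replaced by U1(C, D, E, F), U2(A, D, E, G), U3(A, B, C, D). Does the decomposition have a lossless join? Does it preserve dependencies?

Lossless test (chase): Rows 1 and 2 agree on E; apply E→F, G and equate their F, G entries. Rows 1 and 2 agree on F, G; apply F, G→B and equate their B entries. Rows 1 and 2 agree on G; apply G→C, E and equate their C, E entries. No row becomes fully distinguished — the join is lossy.
Dependency preservation: the restricted closure of {F, G} across the fragments never reaches {B}, so F, G → B cannot be enforced without a join — not preserved.

lossy and not dependency-preserving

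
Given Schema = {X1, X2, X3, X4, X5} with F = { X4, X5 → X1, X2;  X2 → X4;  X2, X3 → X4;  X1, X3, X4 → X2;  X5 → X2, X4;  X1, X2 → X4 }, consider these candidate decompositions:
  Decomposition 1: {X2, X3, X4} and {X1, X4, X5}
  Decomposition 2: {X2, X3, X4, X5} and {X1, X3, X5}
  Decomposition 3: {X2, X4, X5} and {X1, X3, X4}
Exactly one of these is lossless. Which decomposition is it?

Decomposition 2

Decomposition 1: common = {X4}, closure = {X4} → lossy.
Decomposition 2: common = {X3, X5}, closure = {X1, X2, X3, X4, X5} → lossless.
Decomposition 3: common = {X4}, closure = {X4} → lossy.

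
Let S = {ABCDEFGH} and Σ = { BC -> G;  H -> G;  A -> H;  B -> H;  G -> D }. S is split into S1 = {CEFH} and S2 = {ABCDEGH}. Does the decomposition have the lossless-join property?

No

Common attributes: S1 ∩ S2 = {CEH}.
Closure of {CEH}: H → G applies, adding G; G → D applies, adding D. So (CEH)⁺ = {CDEGH}.
The closure contains neither all of S1 = {CEFH} nor all of S2 = {ABCDEGH}, so the common attributes are not a superkey of either fragment. The join is lossy.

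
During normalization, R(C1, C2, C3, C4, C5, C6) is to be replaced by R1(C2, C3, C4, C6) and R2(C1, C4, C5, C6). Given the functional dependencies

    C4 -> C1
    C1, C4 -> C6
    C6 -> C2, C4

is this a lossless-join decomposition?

No

Common attributes: R1 ∩ R2 = {C4, C6}.
Closure of {C4, C6}: C4 → C1 applies, adding C1; C6 → C2, C4 applies, adding C2. So (C4, C6)⁺ = {C1, C2, C4, C6}.
The closure contains neither all of R1 = {C2, C3, C4, C6} nor all of R2 = {C1, C4, C5, C6}, so the common attributes are not a superkey of either fragment. The join is lossy.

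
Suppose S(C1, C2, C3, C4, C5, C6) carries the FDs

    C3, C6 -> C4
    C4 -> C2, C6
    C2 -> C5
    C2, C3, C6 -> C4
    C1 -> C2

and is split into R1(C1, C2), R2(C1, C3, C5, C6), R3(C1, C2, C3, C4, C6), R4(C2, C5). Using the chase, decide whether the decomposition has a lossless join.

Chase test. Columns are C1, C2, C3, C4, C5, C6; row i has aⱼ where attribute j ∈ Ri, else bᵢⱼ.
Initial tableau (one row per fragment):
  row 1: a1 a2 b13 b14 b15 b16
  row 2: a1 b22 a3 b24 a5 a6
  row 3: a1 a2 a3 a4 b35 a6
  row 4: b41 a2 b43 b44 a5 b46
Rows 2 and 3 agree on C3, C6; apply C3, C6→C4 and equate their C4 entries.
Rows 2 and 3 agree on C4; apply C4→C2, C6 and equate their C2, C6 entries.
Rows 1 and 2 agree on C2; apply C2→C5 and equate their C5 entries.
Rows 1 and 3 agree on C2; apply C2→C5 and equate their C5 entries.
Row 2 is now all distinguished symbols — the join is lossless.

Yes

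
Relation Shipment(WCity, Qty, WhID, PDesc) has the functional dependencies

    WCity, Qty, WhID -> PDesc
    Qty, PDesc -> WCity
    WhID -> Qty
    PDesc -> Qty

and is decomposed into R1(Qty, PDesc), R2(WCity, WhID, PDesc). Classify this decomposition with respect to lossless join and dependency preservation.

lossless but not dependency-preserving

Lossless test: (PDesc)⁺ = {WCity, Qty, PDesc}, which contains all of one fragment — lossless.
Dependency preservation: the restricted closure of {WhID} across the fragments never reaches {Qty}, so WhID → Qty cannot be enforced without a join — not preserved.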